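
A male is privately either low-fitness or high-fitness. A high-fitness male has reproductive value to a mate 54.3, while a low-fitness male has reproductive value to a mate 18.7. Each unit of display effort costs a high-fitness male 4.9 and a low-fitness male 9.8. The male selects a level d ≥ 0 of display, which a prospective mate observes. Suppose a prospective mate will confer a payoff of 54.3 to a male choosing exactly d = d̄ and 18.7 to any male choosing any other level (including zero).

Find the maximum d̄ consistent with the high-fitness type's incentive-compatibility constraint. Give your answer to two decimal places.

Choosing d̄ yields the high-fitness type 54.3 − 4.9·d̄; choosing zero yields 18.7.
The high-fitness type is indifferent at 54.3 − 4.9·d̄ = 18.7, i.e. d̄ = (54.3 − 18.7) / 4.9 ≈ 7.27.
For any d̄ above 7.27 the high-fitness type would rather pool at zero, so separation collapses.

7.27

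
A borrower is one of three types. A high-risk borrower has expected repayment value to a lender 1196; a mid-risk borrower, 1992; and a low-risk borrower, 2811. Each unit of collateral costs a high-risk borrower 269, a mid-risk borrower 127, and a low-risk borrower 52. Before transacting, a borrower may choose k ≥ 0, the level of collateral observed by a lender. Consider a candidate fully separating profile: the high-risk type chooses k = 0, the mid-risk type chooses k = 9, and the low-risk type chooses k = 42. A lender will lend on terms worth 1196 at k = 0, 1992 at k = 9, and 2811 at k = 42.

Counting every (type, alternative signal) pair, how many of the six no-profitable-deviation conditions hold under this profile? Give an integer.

3

Low-risk (own payoff 2811 − 52×42 = 627): to k=0 gives 1196 → profitable ✗; to k=9 gives 1992 − 52×9 = 1524 → profitable ✗.
Mid-risk (own payoff 1992 − 127×9 = 849): to k=0 gives 1196 → profitable ✗; to k=42 gives 2811 − 127×42 = -2523 → no gain ✓.
High-risk (own payoff 1196): to k=9 gives 1992 − 269×9 = -429 → no gain ✓; to k=42 gives 2811 − 269×42 = -8487 → no gain ✓.
3 of the 6 constraints hold; not an equilibrium.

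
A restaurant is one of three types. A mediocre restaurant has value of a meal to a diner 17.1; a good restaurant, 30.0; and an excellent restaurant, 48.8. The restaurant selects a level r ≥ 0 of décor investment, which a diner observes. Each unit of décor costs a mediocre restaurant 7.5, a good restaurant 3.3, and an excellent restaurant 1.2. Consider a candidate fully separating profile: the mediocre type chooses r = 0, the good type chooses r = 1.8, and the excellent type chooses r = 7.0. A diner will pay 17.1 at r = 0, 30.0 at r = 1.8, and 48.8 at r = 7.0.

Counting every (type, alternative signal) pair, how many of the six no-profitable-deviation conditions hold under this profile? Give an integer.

5

Mediocre (own payoff 17.1): to r=1.8 gives 30.0 − 7.5×1.8 = 16.5 → no gain ✓; to r=7.0 gives 48.8 − 7.5×7.0 = -3.7 → no gain ✓.
Good (own payoff 30.0 − 3.3×1.8 = 24.06): to r=0 gives 17.1 → no gain ✓; to r=7.0 gives 48.8 − 3.3×7.0 = 25.7 → profitable ✗.
Excellent (own payoff 48.8 − 1.2×7.0 = 40.4): to r=0 gives 17.1 → no gain ✓; to r=1.8 gives 30.0 − 1.2×1.8 = 27.84 → no gain ✓.
5 of the 6 constraints hold; not an equilibrium.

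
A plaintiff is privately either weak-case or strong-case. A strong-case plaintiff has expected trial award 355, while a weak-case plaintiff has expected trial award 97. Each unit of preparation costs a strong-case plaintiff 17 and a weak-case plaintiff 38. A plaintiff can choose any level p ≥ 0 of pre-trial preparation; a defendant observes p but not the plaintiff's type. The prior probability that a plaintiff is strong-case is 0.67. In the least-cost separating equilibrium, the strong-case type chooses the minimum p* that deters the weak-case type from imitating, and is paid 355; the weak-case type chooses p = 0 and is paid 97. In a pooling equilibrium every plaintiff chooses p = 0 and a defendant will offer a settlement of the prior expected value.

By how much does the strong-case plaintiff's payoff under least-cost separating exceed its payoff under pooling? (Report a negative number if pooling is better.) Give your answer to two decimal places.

-30.28

Least-cost separating signal: p* solves 97 = 355 − 38·p*, so p* = (355 − 97)/38 ≈ 6.7895.
Strong-case type's separating payoff: 355 − 17 × p* = 355 − 17 × (355 − 97)/38 = 355 − 4386/38 ≈ 239.5789.
Pooling payoff: 0.67 × 355 + 0.33 × 97 = 269.86.
Difference: 239.5789 − 269.86 = -30.2811, i.e. -30.28 to two decimal places.
The strong-case type would prefer the pooling outcome.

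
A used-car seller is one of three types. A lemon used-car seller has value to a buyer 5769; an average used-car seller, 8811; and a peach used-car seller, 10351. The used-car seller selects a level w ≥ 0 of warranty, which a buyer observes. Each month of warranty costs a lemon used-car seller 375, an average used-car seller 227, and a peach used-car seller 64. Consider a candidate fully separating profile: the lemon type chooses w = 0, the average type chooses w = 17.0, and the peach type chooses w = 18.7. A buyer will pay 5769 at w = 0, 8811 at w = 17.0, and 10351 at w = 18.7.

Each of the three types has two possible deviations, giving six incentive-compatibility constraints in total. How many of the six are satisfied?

Lemon (own payoff 5769): to w=17.0 gives 8811 − 375×17.0 = 2436 → no gain ✓; to w=18.7 gives 10351 − 375×18.7 = 3338.5 → no gain ✓.
Average (own payoff 8811 − 227×17.0 = 4952): to w=0 gives 5769 → profitable ✗; to w=18.7 gives 10351 − 227×18.7 = 6106.1 → profitable ✗.
Peach (own payoff 10351 − 64×18.7 = 9154.2): to w=0 gives 5769 → no gain ✓; to w=17.0 gives 8811 − 64×17.0 = 7723 → no gain ✓.
4 of the 6 constraints hold; not an equilibrium.

4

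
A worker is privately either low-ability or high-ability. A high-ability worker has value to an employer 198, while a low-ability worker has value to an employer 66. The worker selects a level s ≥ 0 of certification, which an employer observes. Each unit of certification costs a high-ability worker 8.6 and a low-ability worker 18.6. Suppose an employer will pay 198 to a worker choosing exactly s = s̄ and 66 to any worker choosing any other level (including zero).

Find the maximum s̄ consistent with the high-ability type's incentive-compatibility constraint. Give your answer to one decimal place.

Choosing s̄ yields the high-ability type 198 − 8.6·s̄; choosing zero yields 66.
The high-ability type is indifferent at 198 − 8.6·s̄ = 66, i.e. s̄ = (198 − 66) / 8.6 ≈ 15.3.
For any s̄ above 15.3 the high-ability type would rather pool at zero, so separation collapses.

15.3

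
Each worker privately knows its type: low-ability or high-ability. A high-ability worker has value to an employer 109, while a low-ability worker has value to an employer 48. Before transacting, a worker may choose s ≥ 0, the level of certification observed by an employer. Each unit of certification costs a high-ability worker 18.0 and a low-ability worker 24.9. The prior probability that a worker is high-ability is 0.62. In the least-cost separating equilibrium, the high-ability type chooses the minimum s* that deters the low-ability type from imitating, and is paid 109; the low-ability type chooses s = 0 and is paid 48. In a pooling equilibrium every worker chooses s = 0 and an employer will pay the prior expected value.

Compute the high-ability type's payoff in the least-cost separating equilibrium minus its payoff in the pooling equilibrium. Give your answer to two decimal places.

Least-cost separating signal: s* solves 48 = 109 − 24.9·s*, so s* = (109 − 48)/24.9 ≈ 2.4498.
High-ability type's separating payoff: 109 − 18.0 × s* = 109 − 18.0 × (109 − 48)/24.9 = 109 − 1098/24.9 ≈ 64.9036.
Pooling payoff: 0.62 × 109 + 0.38 × 48 = 85.82.
Difference: 64.9036 − 85.82 = -20.9164, i.e. -20.92 to two decimal places.
The high-ability type would prefer the pooling outcome.

-20.92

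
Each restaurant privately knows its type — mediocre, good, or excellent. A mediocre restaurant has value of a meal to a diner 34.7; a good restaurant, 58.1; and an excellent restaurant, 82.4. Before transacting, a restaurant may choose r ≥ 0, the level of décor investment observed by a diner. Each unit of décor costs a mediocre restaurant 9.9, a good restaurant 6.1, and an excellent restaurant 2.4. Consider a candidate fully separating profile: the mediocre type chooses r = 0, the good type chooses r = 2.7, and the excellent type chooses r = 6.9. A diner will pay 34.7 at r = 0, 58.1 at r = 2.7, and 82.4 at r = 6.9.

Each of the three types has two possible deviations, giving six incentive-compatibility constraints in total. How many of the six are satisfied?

Mediocre (own payoff 34.7): to r=2.7 gives 58.1 − 9.9×2.7 = 31.37 → no gain ✓; to r=6.9 gives 82.4 − 9.9×6.9 = 14.09 → no gain ✓.
Good (own payoff 58.1 − 6.1×2.7 = 41.63): to r=0 gives 34.7 → no gain ✓; to r=6.9 gives 82.4 − 6.1×6.9 = 40.31 → no gain ✓.
Excellent (own payoff 82.4 − 2.4×6.9 = 65.84): to r=0 gives 34.7 → no gain ✓; to r=2.7 gives 58.1 − 2.4×2.7 = 51.62 → no gain ✓.
6 of the 6 constraints hold; this profile is a separating equilibrium.

6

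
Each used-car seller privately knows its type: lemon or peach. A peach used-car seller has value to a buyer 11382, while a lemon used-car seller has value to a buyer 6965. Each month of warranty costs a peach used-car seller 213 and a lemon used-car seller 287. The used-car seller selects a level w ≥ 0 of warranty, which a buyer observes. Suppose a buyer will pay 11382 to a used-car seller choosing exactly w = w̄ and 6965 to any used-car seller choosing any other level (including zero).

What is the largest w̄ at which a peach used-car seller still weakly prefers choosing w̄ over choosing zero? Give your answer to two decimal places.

20.74

Choosing w̄ yields the peach type 11382 − 213·w̄; choosing zero yields 6965.
The peach type is indifferent at 11382 − 213·w̄ = 6965, i.e. w̄ = (11382 − 6965) / 213 ≈ 20.74.
For any w̄ above 20.74 the peach type would rather pool at zero, so separation collapses.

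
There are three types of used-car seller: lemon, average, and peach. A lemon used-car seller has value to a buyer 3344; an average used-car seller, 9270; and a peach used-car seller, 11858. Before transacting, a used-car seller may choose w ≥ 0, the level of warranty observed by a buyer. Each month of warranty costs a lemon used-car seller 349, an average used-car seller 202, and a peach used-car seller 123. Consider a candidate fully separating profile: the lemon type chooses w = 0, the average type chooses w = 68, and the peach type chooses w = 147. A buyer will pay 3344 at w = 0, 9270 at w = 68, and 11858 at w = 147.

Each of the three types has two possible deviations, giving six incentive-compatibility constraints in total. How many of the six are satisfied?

3

Peach (own payoff 11858 − 123×147 = -6223): to w=0 gives 3344 → profitable ✗; to w=68 gives 9270 − 123×68 = 906 → profitable ✗.
Average (own payoff 9270 − 202×68 = -4466): to w=0 gives 3344 → profitable ✗; to w=147 gives 11858 − 202×147 = -17836 → no gain ✓.
Lemon (own payoff 3344): to w=68 gives 9270 − 349×68 = -14462 → no gain ✓; to w=147 gives 11858 − 349×147 = -39445 → no gain ✓.
3 of the 6 constraints hold; not an equilibrium.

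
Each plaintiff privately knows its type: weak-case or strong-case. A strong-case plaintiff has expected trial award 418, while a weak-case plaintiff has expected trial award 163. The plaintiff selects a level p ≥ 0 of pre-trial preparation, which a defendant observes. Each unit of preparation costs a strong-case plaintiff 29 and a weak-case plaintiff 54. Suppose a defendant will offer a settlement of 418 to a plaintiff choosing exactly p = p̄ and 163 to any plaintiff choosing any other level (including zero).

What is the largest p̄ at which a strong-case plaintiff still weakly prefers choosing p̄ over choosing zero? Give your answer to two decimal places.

Choosing p̄ yields the strong-case type 418 − 29·p̄; choosing zero yields 163.
The strong-case type is indifferent at 418 − 29·p̄ = 163, i.e. p̄ = (418 − 163) / 29 ≈ 8.79.
For any p̄ above 8.79 the strong-case type would rather pool at zero, so separation collapses.

8.79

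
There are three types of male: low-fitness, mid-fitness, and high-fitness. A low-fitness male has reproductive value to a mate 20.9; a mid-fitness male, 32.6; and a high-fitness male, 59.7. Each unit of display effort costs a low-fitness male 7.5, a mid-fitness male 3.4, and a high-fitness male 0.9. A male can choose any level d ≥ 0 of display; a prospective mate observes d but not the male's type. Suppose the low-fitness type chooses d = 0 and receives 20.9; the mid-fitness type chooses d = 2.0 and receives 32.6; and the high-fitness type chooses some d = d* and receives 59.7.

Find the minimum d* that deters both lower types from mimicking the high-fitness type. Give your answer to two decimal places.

9.97

Low-fitness type (on-path payoff 20.9) won't mimic when 20.9 ≥ 59.7 − 7.5·d*, i.e. d* ≥ 5.17.
Mid-fitness type (on-path payoff 32.6 − 3.4×2.0 = 25.8) won't mimic when 25.8 ≥ 59.7 − 3.4·d*, i.e. d* ≥ 9.97.
Both must hold, so d* = max(5.17, 9.97) = 9.97. The mid-fitness type's constraint binds.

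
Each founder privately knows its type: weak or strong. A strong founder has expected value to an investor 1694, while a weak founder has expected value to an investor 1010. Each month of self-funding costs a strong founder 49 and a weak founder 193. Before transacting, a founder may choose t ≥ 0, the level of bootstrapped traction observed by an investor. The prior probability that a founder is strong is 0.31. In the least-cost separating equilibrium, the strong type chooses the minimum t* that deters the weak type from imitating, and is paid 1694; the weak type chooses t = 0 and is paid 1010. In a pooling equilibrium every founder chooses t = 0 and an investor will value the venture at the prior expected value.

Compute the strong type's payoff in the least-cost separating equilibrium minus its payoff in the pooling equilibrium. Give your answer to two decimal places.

298.30

Least-cost separating signal: t* solves 1010 = 1694 − 193·t*, so t* = (1694 − 1010)/193 ≈ 3.5440.
Strong type's separating payoff: 1694 − 49 × t* = 1694 − 49 × (1694 − 1010)/193 = 1694 − 33516/193 ≈ 1520.3420.
Pooling payoff: 0.31 × 1694 + 0.69 × 1010 = 1222.04.
Difference: 1520.3420 − 1222.04 = 298.302, i.e. 298.30 to two decimal places.
The strong type prefers to separate.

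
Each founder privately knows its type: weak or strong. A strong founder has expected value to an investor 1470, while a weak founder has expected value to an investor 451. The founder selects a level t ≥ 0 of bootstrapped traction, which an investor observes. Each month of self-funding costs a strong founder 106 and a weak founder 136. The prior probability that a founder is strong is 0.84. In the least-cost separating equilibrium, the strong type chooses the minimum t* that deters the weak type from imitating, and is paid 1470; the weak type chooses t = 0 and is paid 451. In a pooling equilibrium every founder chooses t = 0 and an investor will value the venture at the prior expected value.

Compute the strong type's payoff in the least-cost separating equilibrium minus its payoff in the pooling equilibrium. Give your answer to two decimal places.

Least-cost separating signal: t* solves 451 = 1470 − 136·t*, so t* = (1470 − 451)/136 ≈ 7.4926.
Strong type's separating payoff: 1470 − 106 × t* = 1470 − 106 × (1470 − 451)/136 = 1470 − 108014/136 ≈ 675.7794.
Pooling payoff: 0.84 × 1470 + 0.16 × 451 = 1306.96.
Difference: 675.7794 − 1306.96 = -631.1806, i.e. -631.18 to two decimal places.
The strong type would prefer the pooling outcome.

-631.18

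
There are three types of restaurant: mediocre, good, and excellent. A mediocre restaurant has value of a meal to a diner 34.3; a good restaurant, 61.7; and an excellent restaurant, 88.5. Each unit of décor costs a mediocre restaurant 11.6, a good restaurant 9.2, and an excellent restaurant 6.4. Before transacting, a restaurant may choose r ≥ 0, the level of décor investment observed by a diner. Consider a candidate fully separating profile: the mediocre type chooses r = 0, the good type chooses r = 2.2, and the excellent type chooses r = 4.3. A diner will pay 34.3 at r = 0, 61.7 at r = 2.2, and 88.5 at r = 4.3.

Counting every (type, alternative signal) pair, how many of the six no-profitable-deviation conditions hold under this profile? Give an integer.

3

Good (own payoff 61.7 − 9.2×2.2 = 41.46): to r=0 gives 34.3 → no gain ✓; to r=4.3 gives 88.5 − 9.2×4.3 = 48.94 → profitable ✗.
Excellent (own payoff 88.5 − 6.4×4.3 = 60.98): to r=0 gives 34.3 → no gain ✓; to r=2.2 gives 61.7 − 6.4×2.2 = 47.62 → no gain ✓.
Mediocre (own payoff 34.3): to r=2.2 gives 61.7 − 11.6×2.2 = 36.18 → profitable ✗; to r=4.3 gives 88.5 − 11.6×4.3 = 38.62 → profitable ✗.
3 of the 6 constraints hold; not an equilibrium.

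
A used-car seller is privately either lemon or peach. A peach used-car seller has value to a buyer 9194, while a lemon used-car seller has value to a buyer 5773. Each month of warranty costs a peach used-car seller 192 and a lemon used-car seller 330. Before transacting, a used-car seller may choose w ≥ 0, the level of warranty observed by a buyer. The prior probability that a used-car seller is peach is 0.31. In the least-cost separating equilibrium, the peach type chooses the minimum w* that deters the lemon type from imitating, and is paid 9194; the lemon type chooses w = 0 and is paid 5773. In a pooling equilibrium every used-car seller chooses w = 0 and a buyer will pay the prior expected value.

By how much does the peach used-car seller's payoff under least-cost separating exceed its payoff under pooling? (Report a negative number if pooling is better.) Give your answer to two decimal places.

Least-cost separating signal: w* solves 5773 = 9194 − 330·w*, so w* = (9194 − 5773)/330 ≈ 10.3667.
Peach type's separating payoff: 9194 − 192 × w* = 9194 − 192 × (9194 − 5773)/330 = 9194 − 656832/330 = 7203.6.
Pooling payoff: 0.31 × 9194 + 0.69 × 5773 = 6833.51.
Difference: 7203.6 − 6833.51 = 370.09.
The peach type prefers to separate.

370.09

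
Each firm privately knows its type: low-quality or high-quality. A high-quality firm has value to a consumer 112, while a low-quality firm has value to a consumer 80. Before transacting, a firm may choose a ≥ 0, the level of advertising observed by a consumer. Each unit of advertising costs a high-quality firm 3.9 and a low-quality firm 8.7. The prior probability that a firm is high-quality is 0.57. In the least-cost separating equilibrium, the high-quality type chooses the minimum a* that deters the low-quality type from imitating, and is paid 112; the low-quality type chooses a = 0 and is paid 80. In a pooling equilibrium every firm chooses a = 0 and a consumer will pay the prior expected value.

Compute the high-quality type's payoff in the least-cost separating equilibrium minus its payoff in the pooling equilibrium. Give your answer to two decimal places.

Least-cost separating signal: a* solves 80 = 112 − 8.7·a*, so a* = (112 − 80)/8.7 ≈ 3.6782.
High-quality type's separating payoff: 112 − 3.9 × a* = 112 − 3.9 × (112 − 80)/8.7 = 112 − 124.8/8.7 ≈ 97.6552.
Pooling payoff: 0.57 × 112 + 0.43 × 80 = 98.24.
Difference: 97.6552 − 98.24 = -0.5848, i.e. -0.58 to two decimal places.
The high-quality type would prefer the pooling outcome.

-0.58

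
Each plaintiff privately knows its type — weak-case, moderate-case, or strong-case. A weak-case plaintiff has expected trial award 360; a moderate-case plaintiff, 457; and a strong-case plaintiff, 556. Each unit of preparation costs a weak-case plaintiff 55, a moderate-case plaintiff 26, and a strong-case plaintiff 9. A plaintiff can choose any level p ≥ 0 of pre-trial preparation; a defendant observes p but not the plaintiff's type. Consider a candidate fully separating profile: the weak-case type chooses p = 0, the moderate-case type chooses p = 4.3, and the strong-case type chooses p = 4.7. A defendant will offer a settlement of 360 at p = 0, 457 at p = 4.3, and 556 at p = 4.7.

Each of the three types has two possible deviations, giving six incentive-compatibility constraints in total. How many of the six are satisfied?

4

Moderate-case (own payoff 457 − 26×4.3 = 345.2): to p=0 gives 360 → profitable ✗; to p=4.7 gives 556 − 26×4.7 = 433.8 → profitable ✗.
Strong-case (own payoff 556 − 9×4.7 = 513.7): to p=0 gives 360 → no gain ✓; to p=4.3 gives 457 − 9×4.3 = 418.3 → no gain ✓.
Weak-case (own payoff 360): to p=4.3 gives 457 − 55×4.3 = 220.5 → no gain ✓; to p=4.7 gives 556 − 55×4.7 = 297.5 → no gain ✓.
4 of the 6 constraints hold; not an equilibrium.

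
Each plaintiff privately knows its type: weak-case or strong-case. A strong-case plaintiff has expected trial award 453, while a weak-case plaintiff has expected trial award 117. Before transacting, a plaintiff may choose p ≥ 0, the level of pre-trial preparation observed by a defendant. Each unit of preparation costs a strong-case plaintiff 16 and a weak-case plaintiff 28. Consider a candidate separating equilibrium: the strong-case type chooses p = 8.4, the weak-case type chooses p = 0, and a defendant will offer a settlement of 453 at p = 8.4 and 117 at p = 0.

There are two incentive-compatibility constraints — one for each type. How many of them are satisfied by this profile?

1

Strong-case type: signal → 453 − 16 × 8.4 = 318.6; deviate to 0 → 117. IC holds (318.6 ≥ 117).
Weak-case type: stay at 0 → 117; mimic → 453 − 28 × 8.4 = 217.8. IC fails (117 < 217.8).
1 of 2 constraints hold, so this profile is not an equilibrium.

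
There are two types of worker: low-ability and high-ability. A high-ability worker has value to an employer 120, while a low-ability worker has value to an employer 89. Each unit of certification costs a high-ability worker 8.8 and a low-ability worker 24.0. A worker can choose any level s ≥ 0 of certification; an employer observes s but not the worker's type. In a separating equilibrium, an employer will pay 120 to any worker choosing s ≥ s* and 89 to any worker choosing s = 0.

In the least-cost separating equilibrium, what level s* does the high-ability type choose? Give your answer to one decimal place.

1.3

A low-ability worker choosing s = 0 receives 89.
Imitating at s* instead would pay 120 at cost 24.0·s*, netting 120 − 24.0·s*.
Indifference: 89 = 120 − 24.0·s*, so s* = (120 − 89) / 24.0 ≈ 1.3.
At s* the low-ability type's incentive constraint just binds; the high-ability type strictly prefers s* since its per-unit cost is lower.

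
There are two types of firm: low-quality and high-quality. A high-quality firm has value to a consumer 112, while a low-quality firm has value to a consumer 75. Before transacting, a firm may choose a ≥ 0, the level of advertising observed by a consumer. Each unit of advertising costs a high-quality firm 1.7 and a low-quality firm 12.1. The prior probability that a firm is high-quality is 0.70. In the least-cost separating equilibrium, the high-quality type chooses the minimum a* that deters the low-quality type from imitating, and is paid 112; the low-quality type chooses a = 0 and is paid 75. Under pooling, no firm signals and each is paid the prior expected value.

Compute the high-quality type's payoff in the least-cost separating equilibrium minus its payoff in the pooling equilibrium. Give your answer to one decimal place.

Least-cost separating signal: a* solves 75 = 112 − 12.1·a*, so a* = (112 − 75)/12.1 ≈ 3.0579.
High-quality type's separating payoff: 112 − 1.7 × a* = 112 − 1.7 × (112 − 75)/12.1 = 112 − 62.9/12.1 ≈ 106.802.
Pooling payoff: 0.70 × 112 + 0.30 × 75 = 100.9.
Difference: 106.802 − 100.9 = 5.902, i.e. 5.9 to one decimal place.
The high-quality type prefers to separate.

5.9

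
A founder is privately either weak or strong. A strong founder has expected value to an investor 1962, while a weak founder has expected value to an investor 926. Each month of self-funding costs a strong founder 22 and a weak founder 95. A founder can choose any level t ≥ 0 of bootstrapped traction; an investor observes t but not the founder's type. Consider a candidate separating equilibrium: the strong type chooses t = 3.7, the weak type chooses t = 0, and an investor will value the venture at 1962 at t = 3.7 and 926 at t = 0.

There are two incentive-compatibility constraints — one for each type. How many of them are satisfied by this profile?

1

Weak type: stay at 0 → 926; mimic → 1962 − 95 × 3.7 = 1610.5. IC fails (926 < 1610.5).
Strong type: signal → 1962 − 22 × 3.7 = 1880.6; deviate to 0 → 926. IC holds (1880.6 ≥ 926).
1 of 2 constraints hold, so this profile is not an equilibrium.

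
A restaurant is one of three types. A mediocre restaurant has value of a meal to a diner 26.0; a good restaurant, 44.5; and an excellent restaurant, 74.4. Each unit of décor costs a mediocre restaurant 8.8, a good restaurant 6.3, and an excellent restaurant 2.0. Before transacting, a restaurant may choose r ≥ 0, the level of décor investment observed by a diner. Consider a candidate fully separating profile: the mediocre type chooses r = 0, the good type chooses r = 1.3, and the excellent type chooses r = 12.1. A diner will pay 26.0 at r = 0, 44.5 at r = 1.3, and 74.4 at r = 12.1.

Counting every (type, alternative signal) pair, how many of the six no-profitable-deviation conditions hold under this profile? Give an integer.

5

Excellent (own payoff 74.4 − 2.0×12.1 = 50.2): to r=0 gives 26.0 → no gain ✓; to r=1.3 gives 44.5 − 2.0×1.3 = 41.9 → no gain ✓.
Mediocre (own payoff 26.0): to r=1.3 gives 44.5 − 8.8×1.3 = 33.06 → profitable ✗; to r=12.1 gives 74.4 − 8.8×12.1 = -32.08 → no gain ✓.
Good (own payoff 44.5 − 6.3×1.3 = 36.31): to r=0 gives 26.0 → no gain ✓; to r=12.1 gives 74.4 − 6.3×12.1 = -1.83 → no gain ✓.
5 of the 6 constraints hold; not an equilibrium.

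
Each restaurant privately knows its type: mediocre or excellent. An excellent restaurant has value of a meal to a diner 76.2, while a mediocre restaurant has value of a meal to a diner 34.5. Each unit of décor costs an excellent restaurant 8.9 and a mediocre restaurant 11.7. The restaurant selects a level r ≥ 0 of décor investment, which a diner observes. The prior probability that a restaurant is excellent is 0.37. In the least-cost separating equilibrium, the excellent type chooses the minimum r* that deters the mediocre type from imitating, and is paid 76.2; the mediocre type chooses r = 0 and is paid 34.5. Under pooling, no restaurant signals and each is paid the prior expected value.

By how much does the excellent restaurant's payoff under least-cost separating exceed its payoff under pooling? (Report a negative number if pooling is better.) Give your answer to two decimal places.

-5.45

Least-cost separating signal: r* solves 34.5 = 76.2 − 11.7·r*, so r* = (76.2 − 34.5)/11.7 ≈ 3.5641.
Excellent type's separating payoff: 76.2 − 8.9 × r* = 76.2 − 8.9 × (76.2 − 34.5)/11.7 = 76.2 − 371.13/11.7 ≈ 44.4795.
Pooling payoff: 0.37 × 76.2 + 0.63 × 34.5 = 49.929.
Difference: 44.4795 − 49.929 = -5.4495, i.e. -5.45 to two decimal places.
The excellent type would prefer the pooling outcome.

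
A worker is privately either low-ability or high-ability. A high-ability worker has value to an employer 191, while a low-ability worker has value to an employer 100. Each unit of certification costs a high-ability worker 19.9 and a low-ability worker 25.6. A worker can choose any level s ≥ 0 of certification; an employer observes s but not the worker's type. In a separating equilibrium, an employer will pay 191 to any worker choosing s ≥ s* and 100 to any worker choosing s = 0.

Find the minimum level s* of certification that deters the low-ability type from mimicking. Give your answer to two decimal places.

3.55

A low-ability worker choosing s = 0 receives 100.
Imitating at s* instead would pay 191 at cost 25.6·s*, netting 191 − 25.6·s*.
Indifference: 100 = 191 − 25.6·s*, so s* = (191 − 100) / 25.6 ≈ 3.55.
At s* the low-ability type's incentive constraint just binds; the high-ability type strictly prefers s* since its per-unit cost is lower.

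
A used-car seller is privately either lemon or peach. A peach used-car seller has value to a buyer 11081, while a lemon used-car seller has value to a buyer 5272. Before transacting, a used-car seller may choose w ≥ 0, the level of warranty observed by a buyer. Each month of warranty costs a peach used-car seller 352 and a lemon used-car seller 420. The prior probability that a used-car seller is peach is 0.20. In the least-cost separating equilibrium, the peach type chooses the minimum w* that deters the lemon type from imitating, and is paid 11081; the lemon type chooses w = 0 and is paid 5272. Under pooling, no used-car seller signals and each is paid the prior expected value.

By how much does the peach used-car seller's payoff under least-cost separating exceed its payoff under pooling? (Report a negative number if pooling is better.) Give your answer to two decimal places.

-221.30

Least-cost separating signal: w* solves 5272 = 11081 − 420·w*, so w* = (11081 − 5272)/420 ≈ 13.8310.
Peach type's separating payoff: 11081 − 352 × w* = 11081 − 352 × (11081 − 5272)/420 = 11081 − 2044768/420 ≈ 6212.5048.
Pooling payoff: 0.20 × 11081 + 0.80 × 5272 = 6433.8.
Difference: 6212.5048 − 6433.8 = -221.2952, i.e. -221.30 to two decimal places.
The peach type would prefer the pooling outcome.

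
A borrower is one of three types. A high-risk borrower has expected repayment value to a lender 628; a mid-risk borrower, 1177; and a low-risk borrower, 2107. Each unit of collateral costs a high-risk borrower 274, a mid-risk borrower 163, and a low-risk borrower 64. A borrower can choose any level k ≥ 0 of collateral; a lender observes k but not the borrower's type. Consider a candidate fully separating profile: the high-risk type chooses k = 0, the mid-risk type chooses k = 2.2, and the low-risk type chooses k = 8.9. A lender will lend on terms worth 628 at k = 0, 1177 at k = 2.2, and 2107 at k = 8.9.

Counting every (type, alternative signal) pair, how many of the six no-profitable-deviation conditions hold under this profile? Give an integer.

6

Mid-risk (own payoff 1177 − 163×2.2 = 818.4): to k=0 gives 628 → no gain ✓; to k=8.9 gives 2107 − 163×8.9 = 656.3 → no gain ✓.
Low-risk (own payoff 2107 − 64×8.9 = 1537.4): to k=0 gives 628 → no gain ✓; to k=2.2 gives 1177 − 64×2.2 = 1036.2 → no gain ✓.
High-risk (own payoff 628): to k=2.2 gives 1177 − 274×2.2 = 574.2 → no gain ✓; to k=8.9 gives 2107 − 274×8.9 = -331.6 → no gain ✓.
6 of the 6 constraints hold; this profile is a separating equilibrium.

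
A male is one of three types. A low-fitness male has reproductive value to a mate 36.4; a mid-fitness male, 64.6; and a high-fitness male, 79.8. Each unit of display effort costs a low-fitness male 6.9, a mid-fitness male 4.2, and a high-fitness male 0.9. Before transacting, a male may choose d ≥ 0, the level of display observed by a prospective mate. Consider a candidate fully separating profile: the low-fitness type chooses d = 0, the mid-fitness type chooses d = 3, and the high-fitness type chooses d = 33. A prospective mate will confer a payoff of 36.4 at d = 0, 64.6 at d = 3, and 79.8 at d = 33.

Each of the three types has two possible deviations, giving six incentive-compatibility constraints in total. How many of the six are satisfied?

4

Low-fitness (own payoff 36.4): to d=3 gives 64.6 − 6.9×3 = 43.9 → profitable ✗; to d=33 gives 79.8 − 6.9×33 = -147.9 → no gain ✓.
Mid-fitness (own payoff 64.6 − 4.2×3 = 52): to d=0 gives 36.4 → no gain ✓; to d=33 gives 79.8 − 4.2×33 = -58.8 → no gain ✓.
High-fitness (own payoff 79.8 − 0.9×33 = 50.1): to d=0 gives 36.4 → no gain ✓; to d=3 gives 64.6 − 0.9×3 = 61.9 → profitable ✗.
4 of the 6 constraints hold; not an equilibrium.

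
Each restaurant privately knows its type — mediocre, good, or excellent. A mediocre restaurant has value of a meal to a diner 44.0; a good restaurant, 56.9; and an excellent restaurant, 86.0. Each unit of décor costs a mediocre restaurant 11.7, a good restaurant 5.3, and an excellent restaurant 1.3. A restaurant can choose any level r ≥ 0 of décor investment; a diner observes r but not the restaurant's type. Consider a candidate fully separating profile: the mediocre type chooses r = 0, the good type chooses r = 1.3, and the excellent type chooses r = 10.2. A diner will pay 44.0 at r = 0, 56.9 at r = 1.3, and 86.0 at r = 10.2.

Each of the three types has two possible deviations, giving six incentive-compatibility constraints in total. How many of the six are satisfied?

Excellent (own payoff 86.0 − 1.3×10.2 = 72.74): to r=0 gives 44.0 → no gain ✓; to r=1.3 gives 56.9 − 1.3×1.3 = 55.21 → no gain ✓.
Good (own payoff 56.9 − 5.3×1.3 = 50.01): to r=0 gives 44.0 → no gain ✓; to r=10.2 gives 86.0 − 5.3×10.2 = 31.94 → no gain ✓.
Mediocre (own payoff 44.0): to r=1.3 gives 56.9 − 11.7×1.3 = 41.69 → no gain ✓; to r=10.2 gives 86.0 − 11.7×10.2 = -33.34 → no gain ✓.
6 of the 6 constraints hold; this profile is a separating equilibrium.

6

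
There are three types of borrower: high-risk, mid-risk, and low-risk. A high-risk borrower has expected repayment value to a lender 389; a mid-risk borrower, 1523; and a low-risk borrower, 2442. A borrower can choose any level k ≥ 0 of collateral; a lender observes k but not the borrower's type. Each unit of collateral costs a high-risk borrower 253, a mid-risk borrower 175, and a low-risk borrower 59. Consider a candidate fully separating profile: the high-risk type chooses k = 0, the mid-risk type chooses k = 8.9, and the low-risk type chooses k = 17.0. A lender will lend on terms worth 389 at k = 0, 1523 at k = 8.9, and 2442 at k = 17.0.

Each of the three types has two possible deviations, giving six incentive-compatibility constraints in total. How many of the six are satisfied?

Low-risk (own payoff 2442 − 59×17.0 = 1439): to k=0 gives 389 → no gain ✓; to k=8.9 gives 1523 − 59×8.9 = 997.9 → no gain ✓.
Mid-risk (own payoff 1523 − 175×8.9 = -34.5): to k=0 gives 389 → profitable ✗; to k=17.0 gives 2442 − 175×17.0 = -533 → no gain ✓.
High-risk (own payoff 389): to k=8.9 gives 1523 − 253×8.9 = -728.7 → no gain ✓; to k=17.0 gives 2442 − 253×17.0 = -1859 → no gain ✓.
5 of the 6 constraints hold; not an equilibrium.

5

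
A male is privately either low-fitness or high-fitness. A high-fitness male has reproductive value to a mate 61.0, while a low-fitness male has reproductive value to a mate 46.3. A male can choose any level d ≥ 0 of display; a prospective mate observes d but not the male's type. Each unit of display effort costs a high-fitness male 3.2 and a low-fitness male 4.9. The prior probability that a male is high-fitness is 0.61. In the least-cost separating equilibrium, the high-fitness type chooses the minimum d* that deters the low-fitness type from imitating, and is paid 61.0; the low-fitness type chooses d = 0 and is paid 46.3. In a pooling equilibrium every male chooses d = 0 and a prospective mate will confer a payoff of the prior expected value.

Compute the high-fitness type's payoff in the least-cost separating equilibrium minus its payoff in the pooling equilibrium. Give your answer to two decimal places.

Least-cost separating signal: d* solves 46.3 = 61.0 − 4.9·d*, so d* = (61.0 − 46.3)/4.9 = 3.
High-fitness type's separating payoff: 61.0 − 3.2 × d* = 61.0 − 3.2 × (61.0 − 46.3)/4.9 = 61.0 − 47.04/4.9 = 51.4.
Pooling payoff: 0.61 × 61.0 + 0.39 × 46.3 = 55.267.
Difference: 51.4 − 55.267 = -3.867, i.e. -3.87 to two decimal places.
The high-fitness type would prefer the pooling outcome.

-3.87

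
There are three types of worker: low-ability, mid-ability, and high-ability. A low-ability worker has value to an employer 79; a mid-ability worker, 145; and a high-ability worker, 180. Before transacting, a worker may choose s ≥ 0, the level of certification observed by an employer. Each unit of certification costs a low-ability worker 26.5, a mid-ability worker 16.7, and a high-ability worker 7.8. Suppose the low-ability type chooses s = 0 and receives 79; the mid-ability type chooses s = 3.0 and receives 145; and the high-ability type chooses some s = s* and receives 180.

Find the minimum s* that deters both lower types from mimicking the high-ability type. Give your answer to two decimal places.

5.10

Low-ability type (on-path payoff 79) won't mimic when 79 ≥ 180 − 26.5·s*, i.e. s* ≥ 3.81.
Mid-ability type (on-path payoff 145 − 16.7×3.0 = 94.9) won't mimic when 94.9 ≥ 180 − 16.7·s*, i.e. s* ≥ 5.10.
Both must hold, so s* = max(3.81, 5.10) = 5.10. The mid-ability type's constraint binds.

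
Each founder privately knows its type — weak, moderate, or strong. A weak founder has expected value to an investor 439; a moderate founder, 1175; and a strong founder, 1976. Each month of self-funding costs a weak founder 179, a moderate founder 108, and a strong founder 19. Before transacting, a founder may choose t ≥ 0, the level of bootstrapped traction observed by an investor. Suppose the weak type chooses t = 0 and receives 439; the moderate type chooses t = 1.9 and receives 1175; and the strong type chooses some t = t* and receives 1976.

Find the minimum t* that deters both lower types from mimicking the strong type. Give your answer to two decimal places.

Moderate type (on-path payoff 1175 − 108×1.9 = 969.8) won't mimic when 969.8 ≥ 1976 − 108·t*, i.e. t* ≥ 9.32.
Weak type (on-path payoff 439) won't mimic when 439 ≥ 1976 − 179·t*, i.e. t* ≥ 8.59.
Both must hold, so t* = max(8.59, 9.32) = 9.32. The moderate type's constraint binds.

9.32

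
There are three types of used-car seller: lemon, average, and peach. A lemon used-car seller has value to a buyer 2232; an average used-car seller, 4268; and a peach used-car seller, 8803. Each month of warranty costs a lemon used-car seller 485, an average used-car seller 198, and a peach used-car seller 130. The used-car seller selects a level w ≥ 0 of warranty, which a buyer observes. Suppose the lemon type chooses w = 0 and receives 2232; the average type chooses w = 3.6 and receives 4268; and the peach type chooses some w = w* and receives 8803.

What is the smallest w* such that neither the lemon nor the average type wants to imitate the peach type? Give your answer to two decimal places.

Lemon type (on-path payoff 2232) won't mimic when 2232 ≥ 8803 − 485·w*, i.e. w* ≥ 13.55.
Average type (on-path payoff 4268 − 198×3.6 = 3555.2) won't mimic when 3555.2 ≥ 8803 − 198·w*, i.e. w* ≥ 26.50.
Both must hold, so w* = max(13.55, 26.50) = 26.50. The average type's constraint binds.

26.50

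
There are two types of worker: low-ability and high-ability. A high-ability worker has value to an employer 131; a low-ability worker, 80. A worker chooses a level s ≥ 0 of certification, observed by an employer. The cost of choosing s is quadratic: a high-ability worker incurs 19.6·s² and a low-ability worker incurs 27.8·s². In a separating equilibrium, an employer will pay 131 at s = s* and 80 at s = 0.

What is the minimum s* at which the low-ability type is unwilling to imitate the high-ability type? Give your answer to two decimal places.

The low-ability type at s = 0 receives 80; imitating at s* yields 131 − 27.8·s*².
Indifference: 80 = 131 − 27.8·s*², so s*² = (131 − 80) / 27.8 ≈ 1.8345.
s* = √1.8345 ≈ 1.35.

1.35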